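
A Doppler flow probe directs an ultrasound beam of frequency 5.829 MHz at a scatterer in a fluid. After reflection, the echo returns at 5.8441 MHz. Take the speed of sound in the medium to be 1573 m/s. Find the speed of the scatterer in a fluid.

2.03 m/s

Double Doppler shift off a moving reflector: f₂ = f₀ · (v + u)/(v − u) (u > 0 toward emitter).
Rearranging, u = v · (f₂ − f₀)/(f₂ + f₀) = 1573 × 0.0151/11.6731 ≈ 2.03 m/s.
So the scatterer in a fluid is moving at 2.03 m/s toward the emitter.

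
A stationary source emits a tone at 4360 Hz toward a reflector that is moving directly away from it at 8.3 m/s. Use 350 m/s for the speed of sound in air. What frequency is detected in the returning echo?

4158 Hz

The reflector first receives the wave as a moving observer: f₁ = f₀ · (v − u)/v = 4360 × (350 − 8.3)/350 ≈ 4257 Hz.
On reflection it acts as a source moving away from the stationary detector: f₂ = f₁ · v/(v + u) = 4257 × 350/358.3 ≈ 4158 Hz.
Equivalently f₂ = f₀ · (v − u)/(v + u).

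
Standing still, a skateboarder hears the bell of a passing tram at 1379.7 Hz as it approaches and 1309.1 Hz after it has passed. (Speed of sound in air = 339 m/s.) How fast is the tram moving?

f₁/f₂ = (v + v_s)/(v − v_s), so v_s = v · (f₁ − f₂)/(f₁ + f₂).
v_s = 339 × (1379.7 − 1309.1)/(1379.7 + 1309.1) = 339 × 70.6/2688.8 ≈ 8.9 m/s.

8.9 m/s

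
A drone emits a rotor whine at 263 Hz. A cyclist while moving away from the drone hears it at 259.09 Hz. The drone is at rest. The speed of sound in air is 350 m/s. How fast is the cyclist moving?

f' = f · (v − v_o)/v ⇒ v_o = v · |f'/f − 1|.
v_o = 350 × |259.09/263 − 1| = 350 × 0.01487 ≈ 5.2 m/s.

5.2 m/s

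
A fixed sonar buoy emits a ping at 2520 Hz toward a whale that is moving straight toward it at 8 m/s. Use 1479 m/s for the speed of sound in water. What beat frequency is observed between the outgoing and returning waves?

27.4 Hz

The whale first receives the wave as a moving observer: f₁ = f₀ · (v + u)/v = 2520 × (1479 + 8)/1479 ≈ 2533.6 Hz.
On reflection it acts as a source moving toward the stationary detector: f₂ = f₁ · v/(v − u) = 2533.6 × 1479/1471 ≈ 2547.4 Hz.
Equivalently f₂ = f₀ · (v + u)/(v − u).
Beat frequency: |f₂ − f₀| = 2u·f₀/(v − u) = 2 × 8 × 2520/1471 ≈ 27.4 Hz.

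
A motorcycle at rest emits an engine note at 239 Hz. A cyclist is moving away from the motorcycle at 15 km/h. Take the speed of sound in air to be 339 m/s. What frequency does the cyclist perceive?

15 km/h = 4.167 m/s.
Moving observer, stationary source: f' = f · (v − v_o)/v.
f' = 239 × (339 − 4.167)/339 = 239 × 334.83/339 ≈ 236 Hz.

236 Hz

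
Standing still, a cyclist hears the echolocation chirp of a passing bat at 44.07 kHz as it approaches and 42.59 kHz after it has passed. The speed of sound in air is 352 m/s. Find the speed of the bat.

6.0 m/s

f₁/f₂ = (v + v_s)/(v − v_s), so v_s = v · (f₁ − f₂)/(f₁ + f₂).
v_s = 352 × (44.07 − 42.59)/(44.07 + 42.59) = 352 × 1.48/86.66 ≈ 6.0 m/s.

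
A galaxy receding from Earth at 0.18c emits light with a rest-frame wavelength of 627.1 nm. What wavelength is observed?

752.3 nm

Relativistic Doppler for wavelength: λ' = λ₀ · √((1 + β)/(1 − β)).
λ' = 627.1 × √(1.1800/0.8200) = 627.1 × 1.19959 ≈ 752.3 nm.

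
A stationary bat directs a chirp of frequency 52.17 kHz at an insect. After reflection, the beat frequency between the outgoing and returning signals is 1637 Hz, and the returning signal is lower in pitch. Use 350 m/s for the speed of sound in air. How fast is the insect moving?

Double Doppler shift off a moving reflector: f₂ = f₀ · (v + u)/(v − u) (u > 0 toward emitter).
Returning signal is lower, so f₂ = f₀ − Δf = 52170 − 1637 = 50533 Hz.
Rearranging, u = v · (f₂ − f₀)/(f₂ + f₀) = 350 × -1637/102703 ≈ -5.6 m/s.
So the insect is moving at 5.6 m/s away from the emitter.

5.6 m/s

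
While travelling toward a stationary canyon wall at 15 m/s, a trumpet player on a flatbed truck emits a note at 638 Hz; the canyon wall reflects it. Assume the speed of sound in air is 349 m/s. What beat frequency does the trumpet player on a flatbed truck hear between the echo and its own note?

57.3 Hz

The canyon wall receives the sound from a moving source: f₁ = f₀ · v/(v − v_e) = 638 × 349/334 ≈ 666.7 Hz.
On the return leg the trumpet player on a flatbed truck is a moving observer: f₂ = f₁ · (v + v_e)/v = 666.7 × 364/349 ≈ 695.3 Hz.
Beat against the emitted tone: |f₂ − f₀| = 2v_e·f₀/(v − v_e) = 2 × 15 × 638/334 ≈ 57.3 Hz.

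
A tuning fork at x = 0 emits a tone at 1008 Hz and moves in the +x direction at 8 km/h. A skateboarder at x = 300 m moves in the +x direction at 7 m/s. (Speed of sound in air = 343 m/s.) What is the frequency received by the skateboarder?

994 Hz

8 km/h = 2.222 m/s.
The observer lies on the +x side, so the source is heading toward the observer and the observer is heading away from the source.
General Doppler shift: f' = f · (v − v_o)/(v − v_s).
f' = 1008 × (343 − 7)/(343 − 2.222) = 1008 × 336/340.78 ≈ 994 Hz.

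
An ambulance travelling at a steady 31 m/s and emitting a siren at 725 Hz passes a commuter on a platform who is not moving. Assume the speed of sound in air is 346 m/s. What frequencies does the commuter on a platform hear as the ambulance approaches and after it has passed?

796 Hz approaching; 665 Hz receding

Approaching: f₁ = f · v/(v − v_s) = 725 × 346/315 ≈ 796 Hz.
Receding: f₂ = f · v/(v + v_s) = 725 × 346/377 ≈ 665 Hz.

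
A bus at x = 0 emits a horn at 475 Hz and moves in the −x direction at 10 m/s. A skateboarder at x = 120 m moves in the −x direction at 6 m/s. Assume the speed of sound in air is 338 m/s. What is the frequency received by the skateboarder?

470 Hz

The observer lies on the +x side, so the source is heading away from the observer and the observer is heading toward the source.
With source receding and observer approaching, f' = f · (v + v_o)/(v + v_s).
f' = 475 × (338 + 6)/(338 + 10) = 475 × 344/348 ≈ 470 Hz.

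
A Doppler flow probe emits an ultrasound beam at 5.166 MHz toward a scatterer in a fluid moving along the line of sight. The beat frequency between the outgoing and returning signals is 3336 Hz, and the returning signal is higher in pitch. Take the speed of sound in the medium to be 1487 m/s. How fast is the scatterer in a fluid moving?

Double Doppler shift off a moving reflector: f₂ = f₀ · (v + u)/(v − u) (u > 0 toward emitter).
Returning signal is higher, so f₂ = f₀ + Δf = 5166000 + 3336 = 5169336 Hz.
Rearranging, u = v · (f₂ − f₀)/(f₂ + f₀) = 1487 × 3336/10335336 ≈ 0.48 m/s.
So the scatterer in a fluid is moving at 0.48 m/s toward the emitter.

0.48 m/s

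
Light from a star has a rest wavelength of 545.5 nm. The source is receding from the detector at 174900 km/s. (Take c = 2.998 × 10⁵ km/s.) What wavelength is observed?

β = v/c = 174900/299800 = 0.5834.
Relativistic Doppler for wavelength: λ' = λ₀ · √((1 + β)/(1 − β)).
λ' = 545.5 × √(1.5834/0.4166) = 545.5 × 1.94952 ≈ 1063.5 nm.

1063.5 nm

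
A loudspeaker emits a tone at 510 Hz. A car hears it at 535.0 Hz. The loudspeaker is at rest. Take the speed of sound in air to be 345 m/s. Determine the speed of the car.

f' > f, so the car is approaching.
f' = f · (v + v_o)/v ⇒ v_o = v · |f'/f − 1|.
v_o = 345 × |535.0/510 − 1| = 345 × 0.04902 ≈ 16.9 m/s.

16.9 m/s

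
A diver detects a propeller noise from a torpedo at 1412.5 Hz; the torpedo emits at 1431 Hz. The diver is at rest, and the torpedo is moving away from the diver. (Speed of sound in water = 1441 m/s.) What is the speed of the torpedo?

18.9 m/s

f' = f · v/(v + v_s) ⇒ v_s = v · |1 − f/f'|.
v_s = 1441 × |1 − 1431/1412.5| = 1441 × 0.0131 ≈ 18.9 m/s.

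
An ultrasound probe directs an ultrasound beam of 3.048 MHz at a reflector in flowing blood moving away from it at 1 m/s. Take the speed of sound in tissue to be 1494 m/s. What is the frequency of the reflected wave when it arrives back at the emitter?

At the reflector in flowing blood (a moving observer), f₁ = f₀ · (v − u)/v = 3.048 × 1493/1494 ≈ 3.046 MHz.
The reflection then acts as a moving source: f₂ = f₁ · v/(v + u) ≈ 3.044 MHz.
Equivalently f₂ = f₀ · (v − u)/(v + u).

3.044 MHz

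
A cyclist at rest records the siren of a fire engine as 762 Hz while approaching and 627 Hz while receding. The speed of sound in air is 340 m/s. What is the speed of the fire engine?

33 m/s

f₁/f₂ = (v + v_s)/(v − v_s), so v_s = v · (f₁ − f₂)/(f₁ + f₂).
v_s = 340 × (762 − 627)/(762 + 627) = 340 × 135/1389 ≈ 33 m/s.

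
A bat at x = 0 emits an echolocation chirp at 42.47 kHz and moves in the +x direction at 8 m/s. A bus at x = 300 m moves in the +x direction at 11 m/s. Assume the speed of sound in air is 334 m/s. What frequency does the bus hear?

The observer lies on the +x side, so the source is heading toward the observer and the observer is heading away from the source.
General Doppler shift: f' = f · (v − v_o)/(v − v_s).
f' = 42.47 × (334 − 11)/(334 − 8) = 42.47 × 323/326 ≈ 42.1 kHz.

42.1 kHz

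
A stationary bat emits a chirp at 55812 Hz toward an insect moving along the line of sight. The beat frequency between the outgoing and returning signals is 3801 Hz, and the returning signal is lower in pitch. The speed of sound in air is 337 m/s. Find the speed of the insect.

Double Doppler shift off a moving reflector: f₂ = f₀ · (v + u)/(v − u) (u > 0 toward emitter).
Returning signal is lower, so f₂ = f₀ − Δf = 55812 − 3801 = 52011 Hz.
Rearranging, u = v · (f₂ − f₀)/(f₂ + f₀) = 337 × -3801/107823 ≈ -11.9 m/s.
So the insect is moving at 11.9 m/s away from the emitter.

11.9 m/s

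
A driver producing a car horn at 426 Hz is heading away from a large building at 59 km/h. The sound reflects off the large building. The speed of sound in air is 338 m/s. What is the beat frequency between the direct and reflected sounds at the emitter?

39.4 Hz

59 km/h = 16.39 m/s.
The large building receives the sound from a moving source: f₁ = f₀ · v/(v + v_e) = 426 × 338/354.39 ≈ 406.3 Hz.
On the return leg the driver is a moving observer: f₂ = f₁ · (v − v_e)/v = 406.3 × 321.61/338 ≈ 386.6 Hz.
Beat against the emitted tone: |f₂ − f₀| = 2v_e·f₀/(v + v_e) = 2 × 16.39 × 426/354.39 ≈ 39.4 Hz.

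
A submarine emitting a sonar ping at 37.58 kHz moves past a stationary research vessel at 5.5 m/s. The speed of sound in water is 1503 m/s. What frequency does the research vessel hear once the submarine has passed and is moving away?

Receding: f₂ = f · v/(v + v_s) = 37.58 × 1503/1508.5 ≈ 37.4 kHz.

37.4 kHz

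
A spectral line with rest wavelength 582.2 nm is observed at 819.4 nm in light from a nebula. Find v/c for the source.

λ'/λ₀ = 1.4074 > 1 (redshift), so the source is receding.
λ'/λ₀ = √((1 + β)/(1 − β)) for a receding source ⇒ β = (r² − 1)/(r² + 1) with r = λ'/λ₀.
β = (1.9808 − 1)/(1.9808 + 1) ≈ 0.329.

0.329c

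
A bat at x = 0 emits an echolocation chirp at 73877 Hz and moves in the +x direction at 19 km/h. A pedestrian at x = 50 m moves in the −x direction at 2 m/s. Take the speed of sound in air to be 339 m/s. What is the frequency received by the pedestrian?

19 km/h = 5.278 m/s.
The observer lies on the +x side, so the source is heading toward the observer and the observer is heading toward the source.
General Doppler shift: f' = f · (v + v_o)/(v − v_s).
f' = 73877 × (339 + 2)/(339 − 5.278) = 73877 × 341/333.72 ≈ 75488 Hz.

75488 Hz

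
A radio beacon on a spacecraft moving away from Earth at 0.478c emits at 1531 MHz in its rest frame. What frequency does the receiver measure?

909.9 MHz

Relativistic Doppler for frequency: f' = f₀ · √((1 − β)/(1 + β)).
f' = 1531 × √(0.5220/1.4780) = 1531 × 0.59429 ≈ 909.9 MHz.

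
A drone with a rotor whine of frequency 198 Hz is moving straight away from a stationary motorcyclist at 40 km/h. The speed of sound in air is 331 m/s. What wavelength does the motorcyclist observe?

1.73 m

40 km/h = 11.11 m/s.
With the source moving away from a stationary observer, f' = f · v/(v + v_s).
f' = 198 × 331/(331 + 11.11) ≈ 192 Hz.
λ' = v/f' = 331/191.569 ≈ 1.73 m.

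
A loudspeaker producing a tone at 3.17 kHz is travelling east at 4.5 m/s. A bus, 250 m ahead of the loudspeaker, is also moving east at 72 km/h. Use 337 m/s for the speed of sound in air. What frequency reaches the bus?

3.02 kHz

72 km/h = 20 m/s.
The bus is ahead, so the loudspeaker is moving toward it while the bus is moving away from the loudspeaker.
Both move, so f' = f · (v − v_o)/(v − v_s).
f' = 3.17 × (337 − 20)/(337 − 4.5) = 3.17 × 317/332.5 ≈ 3.02 kHz.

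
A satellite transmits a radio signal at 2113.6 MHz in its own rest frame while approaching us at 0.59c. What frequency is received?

4162.3 MHz

Relativistic Doppler for frequency: f' = f₀ · √((1 + β)/(1 − β)).
f' = 2113.6 × √(1.5900/0.4100) = 2113.6 × 1.96928 ≈ 4162.3 MHz.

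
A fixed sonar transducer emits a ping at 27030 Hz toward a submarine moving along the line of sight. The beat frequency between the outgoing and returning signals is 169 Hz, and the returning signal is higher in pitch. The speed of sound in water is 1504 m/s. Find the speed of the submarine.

4.7 m/s

Double Doppler shift off a moving reflector: f₂ = f₀ · (v + u)/(v − u) (u > 0 toward emitter).
Returning signal is higher, so f₂ = f₀ + Δf = 27030 + 169 = 27199 Hz.
Rearranging, u = v · (f₂ − f₀)/(f₂ + f₀) = 1504 × 169/54229 ≈ 4.7 m/s.
So the submarine is moving at 4.7 m/s toward the emitter.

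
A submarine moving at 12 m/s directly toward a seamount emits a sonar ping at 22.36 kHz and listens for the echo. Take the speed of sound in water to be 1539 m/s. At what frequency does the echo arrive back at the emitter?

22.7 kHz

The seamount receives the sound from a moving source: f₁ = f₀ · v/(v − v_e) = 22.36 × 1539/1527 ≈ 22.5 kHz.
On the return leg the submarine is a moving observer: f₂ = f₁ · (v + v_e)/v = 22.5 × 1551/1539 ≈ 22.7 kHz.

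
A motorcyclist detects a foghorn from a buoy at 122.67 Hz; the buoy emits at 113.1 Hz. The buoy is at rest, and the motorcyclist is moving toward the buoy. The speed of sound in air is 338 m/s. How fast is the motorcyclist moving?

f' = f · (v + v_o)/v ⇒ v_o = v · |f'/f − 1|.
v_o = 338 × |122.67/113.1 − 1| = 338 × 0.08462 ≈ 29 m/s.

29 m/s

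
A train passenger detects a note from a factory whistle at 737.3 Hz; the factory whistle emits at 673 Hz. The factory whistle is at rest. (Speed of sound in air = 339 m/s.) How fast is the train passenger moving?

f' > f, so the train passenger is approaching.
f' = f · (v + v_o)/v ⇒ v_o = v · |f'/f − 1|.
v_o = 339 × |737.3/673 − 1| = 339 × 0.09554 ≈ 32 m/s.

32 m/s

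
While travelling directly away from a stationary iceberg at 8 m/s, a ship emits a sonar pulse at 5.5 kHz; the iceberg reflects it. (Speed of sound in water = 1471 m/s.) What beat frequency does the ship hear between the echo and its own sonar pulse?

The iceberg receives the sound from a moving source: f₁ = f₀ · v/(v + v_e) = 5.5 × 1471/1479 ≈ 5.4703 kHz.
On the return leg the ship is a moving observer: f₂ = f₁ · (v − v_e)/v = 5.4703 × 1463/1471 ≈ 5.4405 kHz.
Equivalently f₂ = f₀ · (v − v_e)/(v + v_e).
Beat against the emitted tone (with f₀ = 5500 Hz): |f₂ − f₀| = 2v_e·f₀/(v + v_e) = 2 × 8 × 5500/1479 ≈ 59.5 Hz.

59.5 Hz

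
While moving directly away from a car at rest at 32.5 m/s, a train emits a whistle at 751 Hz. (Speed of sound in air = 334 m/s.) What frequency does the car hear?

Moving source, stationary observer: f' = f · v/(v + v_s) since the source is receding.
f' = 751 × 334/(334 + 32.5) = 751 × 334/366.5 ≈ 684 Hz.

684 Hz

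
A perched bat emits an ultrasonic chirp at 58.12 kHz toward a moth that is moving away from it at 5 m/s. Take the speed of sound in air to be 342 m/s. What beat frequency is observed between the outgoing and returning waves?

1675 Hz

The moth first receives the wave as a moving observer: f₁ = f₀ · (v − u)/v = 58.12 × (342 − 5)/342 ≈ 57.270 kHz.
On reflection it acts as a source moving away from the stationary detector: f₂ = f₁ · v/(v + u) = 57.270 × 342/347 ≈ 56.445 kHz.
Beat frequency (with f₀ = 58120 Hz): |f₂ − f₀| = 2u·f₀/(v + u) = 2 × 5 × 58120/347 ≈ 1675 Hz.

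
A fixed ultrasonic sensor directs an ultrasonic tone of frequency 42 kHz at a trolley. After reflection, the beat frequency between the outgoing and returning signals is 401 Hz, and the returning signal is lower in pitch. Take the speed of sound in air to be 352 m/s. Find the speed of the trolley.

Double Doppler shift off a moving reflector: f₂ = f₀ · (v + u)/(v − u) (u > 0 toward emitter).
Returning signal is lower, so f₂ = f₀ − Δf = 42000 − 401 = 41599 Hz.
Rearranging, u = v · (f₂ − f₀)/(f₂ + f₀) = 352 × -401/83599 ≈ -1.69 m/s.
So the trolley is moving at 1.69 m/s away from the emitter.

1.69 m/s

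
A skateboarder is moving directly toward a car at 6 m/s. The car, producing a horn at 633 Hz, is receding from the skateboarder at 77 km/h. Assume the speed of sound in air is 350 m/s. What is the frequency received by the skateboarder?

77 km/h = 21.39 m/s.
Both move, so f' = f · (v + v_o)/(v + v_s).
f' = 633 × (350 + 6)/(350 + 21.39) = 633 × 356/371.39 ≈ 607 Hz.

607 Hz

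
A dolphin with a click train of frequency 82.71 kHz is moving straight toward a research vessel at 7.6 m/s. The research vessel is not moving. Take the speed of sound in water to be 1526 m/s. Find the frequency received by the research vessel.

With the source moving toward a stationary observer, f' = f · v/(v − v_s).
f' = 82.71 × 1526/(1526 − 7.6) = 82.71 × 1526/1518 ≈ 83.1 kHz.

83.1 kHz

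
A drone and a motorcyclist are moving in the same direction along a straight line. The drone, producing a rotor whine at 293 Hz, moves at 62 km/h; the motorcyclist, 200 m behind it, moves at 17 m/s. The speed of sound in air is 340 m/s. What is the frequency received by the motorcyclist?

62 km/h = 17.22 m/s.
The motorcyclist is behind, so the drone is moving away from it while the motorcyclist is moving toward the drone.
General Doppler shift: f' = f · (v + v_o)/(v + v_s).
f' = 293 × (340 + 17)/(340 + 17.22) = 293 × 357/357.22 ≈ 293 Hz.

293 Hz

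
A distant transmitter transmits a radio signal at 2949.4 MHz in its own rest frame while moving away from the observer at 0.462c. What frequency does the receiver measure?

Relativistic Doppler for frequency: f' = f₀ · √((1 − β)/(1 + β)).
f' = 2949.4 × √(0.5380/1.4620) = 2949.4 × 0.60662 ≈ 1789.2 MHz.

1789.2 MHz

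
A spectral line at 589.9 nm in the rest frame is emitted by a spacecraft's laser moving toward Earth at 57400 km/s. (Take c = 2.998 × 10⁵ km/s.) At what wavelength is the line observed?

485.9 nm

β = v/c = 57400/299800 = 0.1915.
Relativistic Doppler for wavelength: λ' = λ₀ · √((1 − β)/(1 + β)).
λ' = 589.9 × √(0.8085/1.1915) = 589.9 × 0.82378 ≈ 485.9 nm.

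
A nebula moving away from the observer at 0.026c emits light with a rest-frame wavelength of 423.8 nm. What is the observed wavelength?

Relativistic Doppler for wavelength: λ' = λ₀ · √((1 + β)/(1 − β)).
λ' = 423.8 × √(1.0260/0.9740) = 423.8 × 1.02635 ≈ 435.0 nm.

435.0 nm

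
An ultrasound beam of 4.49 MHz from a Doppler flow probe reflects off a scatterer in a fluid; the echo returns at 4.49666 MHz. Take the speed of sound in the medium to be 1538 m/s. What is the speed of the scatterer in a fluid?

Double Doppler shift off a moving reflector: f₂ = f₀ · (v + u)/(v − u) (u > 0 toward emitter).
Rearranging, u = v · (f₂ − f₀)/(f₂ + f₀) = 1538 × 0.00666/8.98666 ≈ 1.14 m/s.
So the scatterer in a fluid is moving at 1.14 m/s toward the emitter.

1.14 m/s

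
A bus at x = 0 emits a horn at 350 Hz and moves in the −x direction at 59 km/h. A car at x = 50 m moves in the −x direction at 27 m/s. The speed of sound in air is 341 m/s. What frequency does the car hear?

59 km/h = 16.39 m/s.
The observer lies on the +x side, so the source is heading away from the observer and the observer is heading toward the source.
Both move, so f' = f · (v + v_o)/(v + v_s).
f' = 350 × (341 + 27)/(341 + 16.39) = 350 × 368/357.39 ≈ 360 Hz.

360 Hz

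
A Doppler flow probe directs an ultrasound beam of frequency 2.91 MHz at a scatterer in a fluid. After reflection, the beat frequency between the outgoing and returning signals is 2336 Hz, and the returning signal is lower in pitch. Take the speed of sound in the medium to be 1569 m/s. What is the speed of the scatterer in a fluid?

0.63 m/s

Double Doppler shift off a moving reflector: f₂ = f₀ · (v + u)/(v − u) (u > 0 toward emitter).
Returning signal is lower, so f₂ = f₀ − Δf = 2910000 − 2336 = 2907664 Hz.
Rearranging, u = v · (f₂ − f₀)/(f₂ + f₀) = 1569 × -2336/5817664 ≈ -0.63 m/s.
So the scatterer in a fluid is moving at 0.63 m/s away from the emitter.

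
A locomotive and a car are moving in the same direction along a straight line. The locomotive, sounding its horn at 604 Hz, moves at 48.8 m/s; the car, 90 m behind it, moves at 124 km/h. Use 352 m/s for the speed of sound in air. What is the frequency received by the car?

124 km/h = 34.44 m/s.
The car is behind, so the locomotive is moving away from it while the car is moving toward the locomotive.
General Doppler shift: f' = f · (v + v_o)/(v + v_s).
f' = 604 × (352 + 34.44)/(352 + 48.8) = 604 × 386.44/400.8 ≈ 582 Hz.

582 Hz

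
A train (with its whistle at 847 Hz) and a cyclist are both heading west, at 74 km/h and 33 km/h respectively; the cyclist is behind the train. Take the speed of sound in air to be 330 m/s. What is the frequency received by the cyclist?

819 Hz

74 km/h = 20.56 m/s; 33 km/h = 9.167 m/s.
The cyclist is behind, so the train is moving away from it while the cyclist is moving toward the train.
Both move, so f' = f · (v + v_o)/(v + v_s).
f' = 847 × (330 + 9.167)/(330 + 20.56) = 847 × 339.17/350.56 ≈ 819 Hz.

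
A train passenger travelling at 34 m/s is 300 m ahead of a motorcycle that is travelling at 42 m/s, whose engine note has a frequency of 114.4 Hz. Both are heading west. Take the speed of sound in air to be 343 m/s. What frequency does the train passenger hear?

The train passenger is ahead, so the motorcycle is moving toward it while the train passenger is moving away from the motorcycle.
Both move, so f' = f · (v − v_o)/(v − v_s).
f' = 114.4 × (343 − 34)/(343 − 42) = 114.4 × 309/301 ≈ 117 Hz.

117 Hz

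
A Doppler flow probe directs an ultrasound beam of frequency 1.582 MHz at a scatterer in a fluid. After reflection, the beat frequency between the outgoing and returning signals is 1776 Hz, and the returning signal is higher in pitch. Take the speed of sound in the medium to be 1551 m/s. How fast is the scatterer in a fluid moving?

Double Doppler shift off a moving reflector: f₂ = f₀ · (v + u)/(v − u) (u > 0 toward emitter).
Returning signal is higher, so f₂ = f₀ + Δf = 1582000 + 1776 = 1583776 Hz.
Rearranging, u = v · (f₂ − f₀)/(f₂ + f₀) = 1551 × 1776/3165776 ≈ 0.87 m/s.
So the scatterer in a fluid is moving at 0.87 m/s toward the emitter.

0.87 m/s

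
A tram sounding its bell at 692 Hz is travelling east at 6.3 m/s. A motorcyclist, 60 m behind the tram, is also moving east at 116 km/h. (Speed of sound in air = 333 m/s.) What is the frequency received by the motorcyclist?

116 km/h = 32.22 m/s.
The motorcyclist is behind, so the tram is moving away from it while the motorcyclist is moving toward the tram.
With source receding and observer approaching, f' = f · (v + v_o)/(v + v_s).
f' = 692 × (333 + 32.22)/(333 + 6.3) = 692 × 365.22/339.3 ≈ 745 Hz.

745 Hz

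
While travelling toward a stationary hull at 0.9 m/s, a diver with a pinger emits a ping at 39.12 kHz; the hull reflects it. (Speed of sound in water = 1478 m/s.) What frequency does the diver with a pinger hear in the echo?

The hull receives the sound from a moving source: f₁ = f₀ · v/(v − v_e) = 39.12 × 1478/1477.1 ≈ 39.1 kHz.
On the return leg the diver with a pinger is a moving observer: f₂ = f₁ · (v + v_e)/v = 39.1 × 1478.9/1478 ≈ 39.2 kHz.

39.2 kHz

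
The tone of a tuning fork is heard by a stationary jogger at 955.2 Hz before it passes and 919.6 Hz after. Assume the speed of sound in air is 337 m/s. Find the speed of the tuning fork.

6.4 m/s

f₁/f₂ = (v + v_s)/(v − v_s), so v_s = v · (f₁ − f₂)/(f₁ + f₂).
v_s = 337 × (955.2 − 919.6)/(955.2 + 919.6) = 337 × 35.6/1874.8 ≈ 6.4 m/s.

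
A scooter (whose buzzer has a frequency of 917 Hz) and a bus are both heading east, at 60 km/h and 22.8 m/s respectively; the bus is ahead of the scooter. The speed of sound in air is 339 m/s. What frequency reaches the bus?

900 Hz

60 km/h = 16.67 m/s.
The bus is ahead, so the scooter is moving toward it while the bus is moving away from the scooter.
Both move, so f' = f · (v − v_o)/(v − v_s).
f' = 917 × (339 − 22.8)/(339 − 16.67) = 917 × 316.2/322.33 ≈ 900 Hz.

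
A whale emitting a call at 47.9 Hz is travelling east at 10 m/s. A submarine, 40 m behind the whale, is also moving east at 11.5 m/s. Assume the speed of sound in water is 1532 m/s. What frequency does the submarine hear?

The submarine is behind, so the whale is moving away from it while the submarine is moving toward the whale.
With source receding and observer approaching, f' = f · (v + v_o)/(v + v_s).
f' = 47.9 × (1532 + 11.5)/(1532 + 10) = 47.9 × 1543.5/1542 ≈ 47.9 Hz.

47.9 Hz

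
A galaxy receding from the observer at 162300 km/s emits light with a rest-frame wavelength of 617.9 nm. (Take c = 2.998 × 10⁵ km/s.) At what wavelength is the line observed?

β = v/c = 162300/299800 = 0.5414.
Relativistic Doppler for wavelength: λ' = λ₀ · √((1 + β)/(1 − β)).
λ' = 617.9 × √(1.5414/0.4586) = 617.9 × 1.83323 ≈ 1132.8 nm.

1132.8 nm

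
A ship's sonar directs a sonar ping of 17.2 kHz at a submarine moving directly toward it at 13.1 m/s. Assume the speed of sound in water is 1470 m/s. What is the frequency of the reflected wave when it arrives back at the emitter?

The submarine first receives the wave as a moving observer: f₁ = f₀ · (v + u)/v = 17.2 × (1470 + 13.1)/1470 ≈ 17.35 kHz.
The reflection then acts as a moving source: f₂ = f₁ · v/(v − u) ≈ 17.51 kHz.
Equivalently f₂ = f₀ · (v + u)/(v − u).

17.51 kHz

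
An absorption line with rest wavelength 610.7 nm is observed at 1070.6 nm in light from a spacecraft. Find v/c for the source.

λ'/λ₀ = 1.7531 > 1 (redshift), so the source is receding.
λ'/λ₀ = √((1 + β)/(1 − β)) for a receding source ⇒ β = (r² − 1)/(r² + 1) with r = λ'/λ₀.
β = (3.0733 − 1)/(3.0733 + 1) ≈ 0.509.

0.509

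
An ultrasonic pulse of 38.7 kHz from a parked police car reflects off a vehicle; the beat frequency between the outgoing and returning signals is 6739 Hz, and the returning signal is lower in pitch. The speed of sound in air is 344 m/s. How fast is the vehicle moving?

Double Doppler shift off a moving reflector: f₂ = f₀ · (v + u)/(v − u) (u > 0 toward emitter).
Returning signal is lower, so f₂ = f₀ − Δf = 38700 − 6739 = 31961 Hz.
Rearranging, u = v · (f₂ − f₀)/(f₂ + f₀) = 344 × -6739/70661 ≈ -33 m/s.
So the vehicle is moving at 33 m/s away from the emitter.

33 m/s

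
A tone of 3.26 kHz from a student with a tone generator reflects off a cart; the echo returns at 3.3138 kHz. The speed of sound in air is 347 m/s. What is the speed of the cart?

2.84 m/s

Double Doppler shift off a moving reflector: f₂ = f₀ · (v + u)/(v − u) (u > 0 toward emitter).
Rearranging, u = v · (f₂ − f₀)/(f₂ + f₀) = 347 × 0.0538/6.5738 ≈ 2.84 m/s.
So the cart is moving at 2.84 m/s toward the emitter.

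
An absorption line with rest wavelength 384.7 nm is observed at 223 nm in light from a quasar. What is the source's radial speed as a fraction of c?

λ'/λ₀ = 0.5797 < 1 (blueshift), so the source is approaching.
λ'/λ₀ = √((1 − β)/(1 + β)) for an approaching source ⇒ β = (1 − r²)/(1 + r²) with r = λ'/λ₀.
β = (1 − 0.3360)/(1 + 0.3360) ≈ 0.497.

0.497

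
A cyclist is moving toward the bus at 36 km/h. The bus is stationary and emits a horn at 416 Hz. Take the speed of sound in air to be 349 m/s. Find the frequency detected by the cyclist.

36 km/h = 10 m/s.
Only the observer moves, toward the source, so f' = f · (v + v_o)/v.
f' = 416 × (349 + 10)/349 = 416 × 359/349 ≈ 428 Hz.

428 Hz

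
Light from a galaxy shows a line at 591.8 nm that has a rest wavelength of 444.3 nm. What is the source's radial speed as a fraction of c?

0.279c

λ'/λ₀ = 1.3320 > 1 (redshift), so the source is receding.
λ'/λ₀ = √((1 + β)/(1 − β)) for a receding source ⇒ β = (r² − 1)/(r² + 1) with r = λ'/λ₀.
β = (1.7742 − 1)/(1.7742 + 1) ≈ 0.279.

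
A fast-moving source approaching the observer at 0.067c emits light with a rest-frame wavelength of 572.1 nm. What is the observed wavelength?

535.0 nm

Relativistic Doppler for wavelength: λ' = λ₀ · √((1 − β)/(1 + β)).
λ' = 572.1 × √(0.9330/1.0670) = 572.1 × 0.93510 ≈ 535.0 nm.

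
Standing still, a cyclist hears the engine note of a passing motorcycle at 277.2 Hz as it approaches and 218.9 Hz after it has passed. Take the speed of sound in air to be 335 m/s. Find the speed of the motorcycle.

f₁/f₂ = (v + v_s)/(v − v_s), so v_s = v · (f₁ − f₂)/(f₁ + f₂).
v_s = 335 × (277.2 − 218.9)/(277.2 + 218.9) = 335 × 58.3/496.1 ≈ 39 m/s.

39 m/s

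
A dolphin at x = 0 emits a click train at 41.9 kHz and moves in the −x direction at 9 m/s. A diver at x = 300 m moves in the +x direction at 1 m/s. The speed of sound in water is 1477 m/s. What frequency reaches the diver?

The observer lies on the +x side, so the source is heading away from the observer and the observer is heading away from the source.
With source receding and observer receding, f' = f · (v − v_o)/(v + v_s).
f' = 41.9 × (1477 − 1)/(1477 + 9) = 41.9 × 1476/1486 ≈ 41.6 kHz.

41.6 kHz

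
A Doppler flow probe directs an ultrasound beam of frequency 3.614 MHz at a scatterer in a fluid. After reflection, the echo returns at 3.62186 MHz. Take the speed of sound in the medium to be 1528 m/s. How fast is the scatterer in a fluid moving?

Double Doppler shift off a moving reflector: f₂ = f₀ · (v + u)/(v − u) (u > 0 toward emitter).
Rearranging, u = v · (f₂ − f₀)/(f₂ + f₀) = 1528 × 0.00786/7.23586 ≈ 1.66 m/s.
So the scatterer in a fluid is moving at 1.66 m/s toward the emitter.

1.66 m/s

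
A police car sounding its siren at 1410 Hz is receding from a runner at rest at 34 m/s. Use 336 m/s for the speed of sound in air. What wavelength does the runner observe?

With the source moving away from a stationary observer, f' = f · v/(v + v_s).
f' = 1410 × 336/(336 + 34) ≈ 1280 Hz.
λ' = v/f' = 336/1280.43 ≈ 26.2 cm.

26.2 cm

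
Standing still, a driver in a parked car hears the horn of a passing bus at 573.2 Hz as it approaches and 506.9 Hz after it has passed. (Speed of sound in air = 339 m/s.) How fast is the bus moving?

f₁/f₂ = (v + v_s)/(v − v_s), so v_s = v · (f₁ − f₂)/(f₁ + f₂).
v_s = 339 × (573.2 − 506.9)/(573.2 + 506.9) = 339 × 66.3/1080.1 ≈ 20.8 m/s.

20.8 m/s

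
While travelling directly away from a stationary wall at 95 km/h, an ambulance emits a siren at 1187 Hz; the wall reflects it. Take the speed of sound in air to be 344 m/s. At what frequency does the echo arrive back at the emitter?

1018 Hz

95 km/h = 26.39 m/s.
The wall receives the sound from a moving source: f₁ = f₀ · v/(v + v_e) = 1187 × 344/370.39 ≈ 1102 Hz.
On the return leg the ambulance is a moving observer: f₂ = f₁ · (v − v_e)/v = 1102 × 317.61/344 ≈ 1018 Hz.
Equivalently f₂ = f₀ · (v − v_e)/(v + v_e).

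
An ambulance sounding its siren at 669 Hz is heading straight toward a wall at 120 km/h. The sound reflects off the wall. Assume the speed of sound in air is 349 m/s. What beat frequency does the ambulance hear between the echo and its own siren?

141 Hz

120 km/h = 33.33 m/s.
The wall receives the sound from a moving source: f₁ = f₀ · v/(v − v_e) = 669 × 349/315.67 ≈ 739.6 Hz.
On the return leg the ambulance is a moving observer: f₂ = f₁ · (v + v_e)/v = 739.6 × 382.33/349 ≈ 810.3 Hz.
Equivalently f₂ = f₀ · (v + v_e)/(v − v_e).
Beat against the emitted tone: |f₂ − f₀| = 2v_e·f₀/(v − v_e) = 2 × 33.33 × 669/315.67 ≈ 141 Hz.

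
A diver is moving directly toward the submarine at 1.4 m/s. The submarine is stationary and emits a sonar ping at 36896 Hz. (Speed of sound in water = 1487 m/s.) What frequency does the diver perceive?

Moving observer, stationary source: f' = f · (v + v_o)/v.
f' = 36896 × (1487 + 1.4)/1487 = 36896 × 1488.4/1487 ≈ 36931 Hz.

36931 Hz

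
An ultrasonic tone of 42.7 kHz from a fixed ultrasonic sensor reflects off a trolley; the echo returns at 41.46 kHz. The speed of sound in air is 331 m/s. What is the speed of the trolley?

4.9 m/s

Double Doppler shift off a moving reflector: f₂ = f₀ · (v + u)/(v − u) (u > 0 toward emitter).
Rearranging, u = v · (f₂ − f₀)/(f₂ + f₀) = 331 × -1.24/84.16 ≈ -4.9 m/s.
So the trolley is moving at 4.9 m/s away from the emitter.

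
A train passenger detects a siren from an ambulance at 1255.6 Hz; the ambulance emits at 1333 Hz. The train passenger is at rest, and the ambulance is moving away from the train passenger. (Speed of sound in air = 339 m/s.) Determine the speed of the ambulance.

20.9 m/s

f' = f · v/(v + v_s) ⇒ v_s = v · |1 − f/f'|.
v_s = 339 × |1 − 1333/1255.6| = 339 × 0.06164 ≈ 20.9 m/s.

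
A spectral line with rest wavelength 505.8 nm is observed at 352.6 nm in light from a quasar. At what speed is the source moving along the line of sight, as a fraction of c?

λ'/λ₀ = 0.6971 < 1 (blueshift), so the source is approaching.
λ'/λ₀ = √((1 − β)/(1 + β)) for an approaching source ⇒ β = (1 − r²)/(1 + r²) with r = λ'/λ₀.
β = (1 − 0.4860)/(1 + 0.4860) ≈ 0.346.

0.346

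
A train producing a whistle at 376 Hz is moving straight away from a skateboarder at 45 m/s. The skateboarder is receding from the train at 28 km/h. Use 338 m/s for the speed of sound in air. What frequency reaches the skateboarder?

324 Hz

28 km/h = 7.778 m/s.
General Doppler shift: f' = f · (v − v_o)/(v + v_s).
f' = 376 × (338 − 7.778)/(338 + 45) = 376 × 330.22/383 ≈ 324 Hz.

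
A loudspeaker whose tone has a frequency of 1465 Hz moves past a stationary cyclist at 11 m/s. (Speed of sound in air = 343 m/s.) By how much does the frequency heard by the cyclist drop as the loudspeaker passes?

Approaching: f₁ = f · v/(v − v_s) = 1465 × 343/332 ≈ 1513.5 Hz.
Receding: f₂ = f · v/(v + v_s) = 1465 × 343/354 ≈ 1419.5 Hz.
Drop: f₁ − f₂ = 2f·v·v_s/(v² − v_s²) = 2 × 1465 × 343 × 11/(343² − 11²) ≈ 94.1 Hz.

94.1 Hz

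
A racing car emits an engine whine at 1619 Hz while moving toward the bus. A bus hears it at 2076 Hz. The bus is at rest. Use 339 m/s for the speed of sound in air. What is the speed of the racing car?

75 m/s

f' = f · v/(v − v_s) ⇒ v_s = v · |1 − f/f'|.
v_s = 339 × |1 − 1619/2076| = 339 × 0.2201 ≈ 75 m/s.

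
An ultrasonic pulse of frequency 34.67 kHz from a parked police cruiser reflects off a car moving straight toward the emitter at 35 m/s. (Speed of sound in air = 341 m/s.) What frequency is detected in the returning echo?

42.6 kHz

The car first receives the wave as a moving observer: f₁ = f₀ · (v + u)/v = 34.67 × (341 + 35)/341 ≈ 38.2 kHz.
On reflection it acts as a source moving toward the stationary detector: f₂ = f₁ · v/(v − u) = 38.2 × 341/306 ≈ 42.6 kHz.
Equivalently f₂ = f₀ · (v + u)/(v − u).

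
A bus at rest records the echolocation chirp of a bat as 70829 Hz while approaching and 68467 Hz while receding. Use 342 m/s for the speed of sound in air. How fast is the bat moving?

f₁/f₂ = (v + v_s)/(v − v_s), so v_s = v · (f₁ − f₂)/(f₁ + f₂).
v_s = 342 × (70829 − 68467)/(70829 + 68467) = 342 × 2362/139296 ≈ 5.8 m/s.

5.8 m/s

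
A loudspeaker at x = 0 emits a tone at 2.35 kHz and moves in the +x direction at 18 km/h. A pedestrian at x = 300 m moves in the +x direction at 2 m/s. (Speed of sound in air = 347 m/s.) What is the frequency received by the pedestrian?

18 km/h = 5 m/s.
The observer lies on the +x side, so the source is heading toward the observer and the observer is heading away from the source.
Both move, so f' = f · (v − v_o)/(v − v_s).
f' = 2.35 × (347 − 2)/(347 − 5) = 2.35 × 345/342 ≈ 2.37 kHz.

2.37 kHz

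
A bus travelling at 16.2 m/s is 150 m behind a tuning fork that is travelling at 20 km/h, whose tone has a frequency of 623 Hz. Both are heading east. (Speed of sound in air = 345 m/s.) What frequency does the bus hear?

20 km/h = 5.556 m/s.
The bus is behind, so the tuning fork is moving away from it while the bus is moving toward the tuning fork.
With source receding and observer approaching, f' = f · (v + v_o)/(v + v_s).
f' = 623 × (345 + 16.2)/(345 + 5.556) = 623 × 361.2/350.56 ≈ 642 Hz.

642 Hz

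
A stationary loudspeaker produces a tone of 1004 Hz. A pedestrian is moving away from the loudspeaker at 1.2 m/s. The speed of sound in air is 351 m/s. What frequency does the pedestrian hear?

1001 Hz

Moving observer, stationary source: f' = f · (v − v_o)/v.
f' = 1004 × (351 − 1.2)/351 = 1004 × 349.8/351 ≈ 1001 Hz.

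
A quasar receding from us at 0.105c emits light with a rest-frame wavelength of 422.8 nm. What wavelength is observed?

Relativistic Doppler for wavelength: λ' = λ₀ · √((1 + β)/(1 − β)).
λ' = 422.8 × √(1.1050/0.8950) = 422.8 × 1.11114 ≈ 469.8 nm.

469.8 nm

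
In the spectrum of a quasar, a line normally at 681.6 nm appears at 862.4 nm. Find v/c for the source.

0.231

λ'/λ₀ = 1.2653 > 1 (redshift), so the source is receding.
λ'/λ₀ = √((1 + β)/(1 − β)) for a receding source ⇒ β = (r² − 1)/(r² + 1) with r = λ'/λ₀.
β = (1.6009 − 1)/(1.6009 + 1) ≈ 0.231.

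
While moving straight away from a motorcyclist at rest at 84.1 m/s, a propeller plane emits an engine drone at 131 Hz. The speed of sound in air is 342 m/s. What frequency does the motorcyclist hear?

With the source moving away from a stationary observer, f' = f · v/(v + v_s).
f' = 131 × 342/(342 + 84.1) = 131 × 342/426.1 ≈ 105 Hz.

105 Hz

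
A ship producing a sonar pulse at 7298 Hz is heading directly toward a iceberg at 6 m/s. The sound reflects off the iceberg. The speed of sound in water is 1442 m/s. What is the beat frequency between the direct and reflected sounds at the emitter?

61 Hz

The iceberg receives the sound from a moving source: f₁ = f₀ · v/(v − v_e) = 7298 × 1442/1436 ≈ 7328.5 Hz.
On the return leg the ship is a moving observer: f₂ = f₁ · (v + v_e)/v = 7328.5 × 1448/1442 ≈ 7359.0 Hz.
Equivalently f₂ = f₀ · (v + v_e)/(v − v_e).
Beat against the emitted tone: |f₂ − f₀| = 2v_e·f₀/(v − v_e) = 2 × 6 × 7298/1436 ≈ 61 Hz.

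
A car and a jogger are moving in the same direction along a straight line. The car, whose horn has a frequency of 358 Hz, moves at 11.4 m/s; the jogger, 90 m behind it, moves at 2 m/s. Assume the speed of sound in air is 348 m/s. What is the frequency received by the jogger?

The jogger is behind, so the car is moving away from it while the jogger is moving toward the car.
Both move, so f' = f · (v + v_o)/(v + v_s).
f' = 358 × (348 + 2)/(348 + 11.4) = 358 × 350/359.4 ≈ 349 Hz.

349 Hz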